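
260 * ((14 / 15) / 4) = 60.67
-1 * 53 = -53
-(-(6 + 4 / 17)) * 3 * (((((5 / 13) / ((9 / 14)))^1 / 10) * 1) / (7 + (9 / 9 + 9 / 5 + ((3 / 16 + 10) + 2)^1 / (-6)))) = 118720 / 824109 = 0.14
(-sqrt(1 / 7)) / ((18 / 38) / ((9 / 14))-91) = 19*sqrt(7) / 12005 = 0.00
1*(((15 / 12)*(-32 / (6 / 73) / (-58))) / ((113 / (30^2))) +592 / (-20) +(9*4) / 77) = 47560168 / 1261645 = 37.70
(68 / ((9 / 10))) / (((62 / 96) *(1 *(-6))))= -19.50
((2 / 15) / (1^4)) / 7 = 0.02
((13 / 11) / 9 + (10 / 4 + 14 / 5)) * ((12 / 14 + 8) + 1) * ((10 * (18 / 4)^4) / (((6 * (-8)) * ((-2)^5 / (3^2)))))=811405431 / 630784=1286.34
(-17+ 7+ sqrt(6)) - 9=-19+ sqrt(6)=-16.55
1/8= 0.12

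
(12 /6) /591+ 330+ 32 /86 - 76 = 254.38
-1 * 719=-719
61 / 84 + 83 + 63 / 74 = 262867 / 3108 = 84.58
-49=-49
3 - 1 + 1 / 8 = 17 / 8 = 2.12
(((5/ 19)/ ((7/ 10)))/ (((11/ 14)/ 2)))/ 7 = 200/ 1463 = 0.14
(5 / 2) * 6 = 15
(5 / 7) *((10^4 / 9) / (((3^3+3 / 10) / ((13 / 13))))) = 500000 / 17199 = 29.07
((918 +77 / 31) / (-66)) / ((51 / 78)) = -370955 / 17391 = -21.33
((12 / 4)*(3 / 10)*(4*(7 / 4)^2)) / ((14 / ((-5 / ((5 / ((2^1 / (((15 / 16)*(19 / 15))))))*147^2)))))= -2 / 32585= -0.00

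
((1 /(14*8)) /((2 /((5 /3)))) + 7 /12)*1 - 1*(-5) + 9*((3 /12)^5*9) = 121925 /21504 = 5.67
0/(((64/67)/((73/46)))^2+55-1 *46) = 0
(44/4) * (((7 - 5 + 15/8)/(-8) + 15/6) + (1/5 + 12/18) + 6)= 93797/960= 97.71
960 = 960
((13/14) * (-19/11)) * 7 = -247/22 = -11.23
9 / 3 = 3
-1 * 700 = -700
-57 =-57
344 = 344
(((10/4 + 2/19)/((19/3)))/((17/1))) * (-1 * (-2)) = 297/6137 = 0.05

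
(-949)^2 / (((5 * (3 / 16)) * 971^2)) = 14409616 / 14142615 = 1.02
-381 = -381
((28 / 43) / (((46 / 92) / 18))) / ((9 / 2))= 224 / 43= 5.21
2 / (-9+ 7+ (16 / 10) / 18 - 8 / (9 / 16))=-15 / 121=-0.12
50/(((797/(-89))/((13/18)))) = -28925/7173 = -4.03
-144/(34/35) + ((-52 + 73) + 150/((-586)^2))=-371381499/2918866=-127.23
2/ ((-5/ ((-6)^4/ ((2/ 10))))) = -2592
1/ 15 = 0.07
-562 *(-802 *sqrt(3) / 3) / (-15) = -450724 *sqrt(3) / 45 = -17348.37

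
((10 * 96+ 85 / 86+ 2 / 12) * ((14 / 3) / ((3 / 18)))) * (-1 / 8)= -867923 / 258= -3364.04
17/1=17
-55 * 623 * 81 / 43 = -2775465 / 43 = -64545.70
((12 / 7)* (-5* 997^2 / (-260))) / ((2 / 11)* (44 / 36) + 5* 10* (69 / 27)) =2982027 / 11648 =256.01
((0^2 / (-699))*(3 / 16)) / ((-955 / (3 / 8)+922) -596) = 0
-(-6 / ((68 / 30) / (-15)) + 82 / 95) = -65519 / 1615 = -40.57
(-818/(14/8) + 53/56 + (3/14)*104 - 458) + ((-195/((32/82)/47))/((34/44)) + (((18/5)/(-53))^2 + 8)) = -522915989263/16713550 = -31286.95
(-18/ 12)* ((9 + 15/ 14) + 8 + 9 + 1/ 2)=-579/ 14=-41.36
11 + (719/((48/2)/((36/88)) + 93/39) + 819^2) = 1597136173/2381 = 670783.78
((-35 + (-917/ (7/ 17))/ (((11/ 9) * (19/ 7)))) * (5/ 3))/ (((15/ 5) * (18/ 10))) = -3690400/ 16929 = -217.99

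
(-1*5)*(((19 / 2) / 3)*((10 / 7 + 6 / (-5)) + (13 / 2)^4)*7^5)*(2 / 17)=-45608188297 / 816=-55892387.62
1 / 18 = 0.06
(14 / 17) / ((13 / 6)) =84 / 221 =0.38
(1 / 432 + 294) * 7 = 889063 / 432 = 2058.02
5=5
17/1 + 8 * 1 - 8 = 17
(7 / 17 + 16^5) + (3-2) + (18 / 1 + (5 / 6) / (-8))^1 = 855653771 / 816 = 1048595.31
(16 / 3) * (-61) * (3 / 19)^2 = -2928 / 361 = -8.11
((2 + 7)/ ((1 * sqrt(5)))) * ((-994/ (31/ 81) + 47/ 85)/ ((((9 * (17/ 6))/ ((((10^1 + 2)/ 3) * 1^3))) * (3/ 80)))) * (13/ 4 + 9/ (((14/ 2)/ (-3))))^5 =33615890729 * sqrt(5)/ 20840680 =3606.76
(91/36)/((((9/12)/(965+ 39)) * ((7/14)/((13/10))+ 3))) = 296933/297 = 999.77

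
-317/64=-4.95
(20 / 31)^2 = 400 / 961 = 0.42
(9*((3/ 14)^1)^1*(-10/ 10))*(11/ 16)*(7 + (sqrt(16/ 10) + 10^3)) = -1336.85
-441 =-441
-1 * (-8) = 8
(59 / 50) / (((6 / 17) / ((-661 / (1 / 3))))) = -662983 / 100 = -6629.83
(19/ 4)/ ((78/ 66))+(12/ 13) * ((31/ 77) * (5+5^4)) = 136219/ 572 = 238.15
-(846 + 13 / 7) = -5935 / 7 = -847.86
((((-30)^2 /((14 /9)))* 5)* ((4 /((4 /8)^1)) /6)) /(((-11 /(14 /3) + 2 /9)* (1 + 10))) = -486000 /2959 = -164.24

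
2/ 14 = 1/ 7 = 0.14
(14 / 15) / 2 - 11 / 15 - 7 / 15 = -11 / 15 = -0.73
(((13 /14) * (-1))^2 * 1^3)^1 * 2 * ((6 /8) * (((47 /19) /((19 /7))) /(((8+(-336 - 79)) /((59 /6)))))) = -468637 /16455824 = -0.03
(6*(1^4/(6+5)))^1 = 6/11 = 0.55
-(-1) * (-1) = -1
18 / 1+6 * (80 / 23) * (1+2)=80.61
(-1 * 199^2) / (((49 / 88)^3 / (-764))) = 20618047121408 / 117649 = 175250508.90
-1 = -1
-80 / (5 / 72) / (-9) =128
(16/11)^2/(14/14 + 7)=32/121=0.26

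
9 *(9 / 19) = 81 / 19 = 4.26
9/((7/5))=45/7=6.43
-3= -3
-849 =-849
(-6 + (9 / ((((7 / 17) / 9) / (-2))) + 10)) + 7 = -2677 / 7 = -382.43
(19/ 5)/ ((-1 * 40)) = -19/ 200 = -0.10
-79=-79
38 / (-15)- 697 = -10493 / 15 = -699.53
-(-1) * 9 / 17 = 9 / 17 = 0.53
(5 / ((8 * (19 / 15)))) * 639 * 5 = 239625 / 152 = 1576.48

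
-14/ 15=-0.93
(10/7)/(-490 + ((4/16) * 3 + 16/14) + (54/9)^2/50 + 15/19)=-19000/6471749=-0.00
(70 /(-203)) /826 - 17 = -203614 /11977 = -17.00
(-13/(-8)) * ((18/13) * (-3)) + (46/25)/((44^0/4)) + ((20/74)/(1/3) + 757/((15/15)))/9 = 2824213/33300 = 84.81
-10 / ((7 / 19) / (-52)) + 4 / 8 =19767 / 14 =1411.93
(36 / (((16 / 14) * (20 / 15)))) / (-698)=-189 / 5584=-0.03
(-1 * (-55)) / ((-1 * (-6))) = 55 / 6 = 9.17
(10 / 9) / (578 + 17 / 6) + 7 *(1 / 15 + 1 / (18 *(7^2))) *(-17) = -3542011 / 439110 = -8.07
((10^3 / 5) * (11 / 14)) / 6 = 550 / 21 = 26.19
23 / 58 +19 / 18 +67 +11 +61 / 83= 1737092 / 21663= 80.19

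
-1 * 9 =-9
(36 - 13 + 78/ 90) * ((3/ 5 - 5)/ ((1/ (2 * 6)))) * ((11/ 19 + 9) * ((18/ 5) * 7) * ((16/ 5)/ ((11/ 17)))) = -17864211456/ 11875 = -1504354.65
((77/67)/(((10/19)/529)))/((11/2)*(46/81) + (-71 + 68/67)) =-62688087/3628580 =-17.28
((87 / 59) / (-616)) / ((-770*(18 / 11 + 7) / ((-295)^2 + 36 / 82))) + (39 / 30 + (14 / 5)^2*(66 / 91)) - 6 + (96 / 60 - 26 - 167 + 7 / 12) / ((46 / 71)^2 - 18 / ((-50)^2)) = -92729817542226773023 / 200929885012736880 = -461.50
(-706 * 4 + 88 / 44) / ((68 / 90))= -3735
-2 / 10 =-1 / 5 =-0.20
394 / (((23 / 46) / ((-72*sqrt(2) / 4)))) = -14184*sqrt(2) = -20059.21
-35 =-35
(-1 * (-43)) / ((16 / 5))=215 / 16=13.44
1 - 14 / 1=-13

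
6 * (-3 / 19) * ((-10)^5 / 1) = 1800000 / 19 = 94736.84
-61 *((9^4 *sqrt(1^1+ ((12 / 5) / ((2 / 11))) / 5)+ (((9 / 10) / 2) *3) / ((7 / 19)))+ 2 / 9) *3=-1200663 *sqrt(91) / 5 - 298717 / 420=-2291430.24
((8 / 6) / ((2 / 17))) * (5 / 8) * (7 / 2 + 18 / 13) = 10795 / 312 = 34.60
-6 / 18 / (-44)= 1 / 132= 0.01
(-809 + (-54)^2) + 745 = 2852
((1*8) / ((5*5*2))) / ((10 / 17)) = 34 / 125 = 0.27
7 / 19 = 0.37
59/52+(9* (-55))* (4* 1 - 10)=154499/52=2971.13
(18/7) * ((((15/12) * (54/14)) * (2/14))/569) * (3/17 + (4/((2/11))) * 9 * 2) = 8183025/6635678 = 1.23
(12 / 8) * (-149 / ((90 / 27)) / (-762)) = 447 / 5080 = 0.09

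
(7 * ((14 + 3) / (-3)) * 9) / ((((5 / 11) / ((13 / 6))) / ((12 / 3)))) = -6806.80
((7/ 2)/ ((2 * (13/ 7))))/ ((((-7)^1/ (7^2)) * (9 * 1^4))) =-343/ 468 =-0.73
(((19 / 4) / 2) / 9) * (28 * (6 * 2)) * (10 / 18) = 1330 / 27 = 49.26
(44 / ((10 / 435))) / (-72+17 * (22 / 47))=-44979 / 1505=-29.89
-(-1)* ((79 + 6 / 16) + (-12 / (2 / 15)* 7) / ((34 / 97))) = -233645 / 136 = -1717.98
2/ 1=2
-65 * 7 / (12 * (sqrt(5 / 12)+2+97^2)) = -4282005 / 1062803047+455 * sqrt(15) / 6376818282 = -0.00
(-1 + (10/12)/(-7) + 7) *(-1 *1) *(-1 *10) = 1235/21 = 58.81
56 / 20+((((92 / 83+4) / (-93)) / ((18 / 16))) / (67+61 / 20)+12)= 14.80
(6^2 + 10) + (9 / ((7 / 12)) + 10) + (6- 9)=479 / 7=68.43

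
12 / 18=2 / 3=0.67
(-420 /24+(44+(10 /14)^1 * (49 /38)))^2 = 271441 /361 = 751.91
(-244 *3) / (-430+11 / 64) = 46848 / 27509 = 1.70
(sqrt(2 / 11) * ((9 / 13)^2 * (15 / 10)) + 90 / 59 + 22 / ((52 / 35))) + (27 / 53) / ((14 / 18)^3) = 243 * sqrt(22) / 3718 + 485668567 / 27886586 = 17.72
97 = 97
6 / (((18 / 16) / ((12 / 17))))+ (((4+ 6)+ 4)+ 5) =387 / 17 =22.76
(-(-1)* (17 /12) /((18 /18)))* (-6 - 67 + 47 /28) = -33949 /336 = -101.04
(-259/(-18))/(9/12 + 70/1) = 518/2547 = 0.20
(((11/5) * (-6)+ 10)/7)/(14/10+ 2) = -16/119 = -0.13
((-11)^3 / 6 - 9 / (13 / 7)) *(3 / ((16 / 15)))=-265215 / 416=-637.54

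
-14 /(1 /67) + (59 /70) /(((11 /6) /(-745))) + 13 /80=-7886919 /6160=-1280.34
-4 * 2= -8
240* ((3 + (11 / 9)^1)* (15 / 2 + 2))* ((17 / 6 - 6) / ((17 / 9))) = -274360 / 17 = -16138.82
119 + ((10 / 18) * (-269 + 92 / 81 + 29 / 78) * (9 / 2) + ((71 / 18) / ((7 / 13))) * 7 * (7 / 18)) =-1115737 / 2106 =-529.79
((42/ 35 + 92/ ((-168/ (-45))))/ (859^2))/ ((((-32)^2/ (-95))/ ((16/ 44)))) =-34371/ 29090220544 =-0.00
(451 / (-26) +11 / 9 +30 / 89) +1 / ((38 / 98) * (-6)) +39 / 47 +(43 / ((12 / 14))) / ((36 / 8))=-118245761 / 27896427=-4.24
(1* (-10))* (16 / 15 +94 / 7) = -3044 / 21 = -144.95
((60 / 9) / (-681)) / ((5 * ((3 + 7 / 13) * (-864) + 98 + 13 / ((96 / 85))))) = 1664 / 2505232155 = 0.00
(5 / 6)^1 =5 / 6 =0.83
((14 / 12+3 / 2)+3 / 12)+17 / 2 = 137 / 12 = 11.42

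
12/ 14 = 6/ 7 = 0.86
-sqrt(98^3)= -686 * sqrt(2)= -970.15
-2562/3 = -854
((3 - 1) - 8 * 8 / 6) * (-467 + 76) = 10166 / 3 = 3388.67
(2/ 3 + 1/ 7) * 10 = 170/ 21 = 8.10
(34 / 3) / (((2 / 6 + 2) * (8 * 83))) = 17 / 2324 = 0.01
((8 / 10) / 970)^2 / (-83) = -4 / 488091875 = -0.00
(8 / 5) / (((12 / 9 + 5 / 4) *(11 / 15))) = 0.84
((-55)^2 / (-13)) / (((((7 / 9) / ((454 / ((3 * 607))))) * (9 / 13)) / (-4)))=5493400 / 12747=430.96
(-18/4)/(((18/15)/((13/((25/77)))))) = -150.15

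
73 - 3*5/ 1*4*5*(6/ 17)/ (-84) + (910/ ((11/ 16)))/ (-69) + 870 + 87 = 91411840/ 90321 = 1012.08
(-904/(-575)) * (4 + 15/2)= 452/25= 18.08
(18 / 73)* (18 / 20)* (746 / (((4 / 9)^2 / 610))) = 511241.21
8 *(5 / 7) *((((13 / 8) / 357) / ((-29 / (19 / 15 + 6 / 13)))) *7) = -337 / 31059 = -0.01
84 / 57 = 28 / 19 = 1.47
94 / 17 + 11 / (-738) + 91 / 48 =743761 / 100368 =7.41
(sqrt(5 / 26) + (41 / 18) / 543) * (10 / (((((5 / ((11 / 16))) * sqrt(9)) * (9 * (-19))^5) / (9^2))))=-11 * sqrt(130) / 1126367530704- 451 / 423427547888496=-0.00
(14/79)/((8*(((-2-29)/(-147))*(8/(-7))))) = -0.09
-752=-752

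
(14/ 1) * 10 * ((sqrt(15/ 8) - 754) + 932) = 25111.70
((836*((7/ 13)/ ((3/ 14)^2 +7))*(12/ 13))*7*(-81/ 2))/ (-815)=3902066784/ 190212035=20.51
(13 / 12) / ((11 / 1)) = 13 / 132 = 0.10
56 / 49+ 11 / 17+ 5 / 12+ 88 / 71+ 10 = 1363265 / 101388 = 13.45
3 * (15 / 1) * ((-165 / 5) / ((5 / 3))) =-891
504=504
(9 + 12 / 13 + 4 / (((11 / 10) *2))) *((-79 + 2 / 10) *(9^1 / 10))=-2976867 / 3575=-832.69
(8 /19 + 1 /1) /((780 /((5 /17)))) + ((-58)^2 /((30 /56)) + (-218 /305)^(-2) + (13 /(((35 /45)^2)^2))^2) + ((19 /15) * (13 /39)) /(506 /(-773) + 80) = 7543.38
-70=-70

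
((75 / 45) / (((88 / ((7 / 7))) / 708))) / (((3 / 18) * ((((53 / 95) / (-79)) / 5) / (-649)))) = 1959367875 / 53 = 36969205.19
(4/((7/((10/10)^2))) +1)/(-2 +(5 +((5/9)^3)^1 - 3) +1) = 8019/5978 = 1.34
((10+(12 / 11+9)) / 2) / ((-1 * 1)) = -221 / 22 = -10.05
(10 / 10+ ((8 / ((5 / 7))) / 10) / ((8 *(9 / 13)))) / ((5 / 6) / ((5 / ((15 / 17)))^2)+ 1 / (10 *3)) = 156349 / 7710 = 20.28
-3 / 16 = -0.19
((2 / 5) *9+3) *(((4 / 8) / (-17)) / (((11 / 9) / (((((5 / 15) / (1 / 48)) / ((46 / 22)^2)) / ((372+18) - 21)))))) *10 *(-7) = 40656 / 368713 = 0.11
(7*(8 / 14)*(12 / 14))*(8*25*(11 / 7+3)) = 153600 / 49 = 3134.69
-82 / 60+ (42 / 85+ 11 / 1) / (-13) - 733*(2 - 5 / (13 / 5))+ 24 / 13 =-376513 / 6630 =-56.79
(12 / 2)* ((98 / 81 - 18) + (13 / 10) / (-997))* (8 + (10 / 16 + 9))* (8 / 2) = -637331891 / 89730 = -7102.77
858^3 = 631628712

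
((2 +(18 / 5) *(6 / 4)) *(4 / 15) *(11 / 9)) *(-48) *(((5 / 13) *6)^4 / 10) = -328.32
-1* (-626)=626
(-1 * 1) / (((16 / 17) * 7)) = -17 / 112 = -0.15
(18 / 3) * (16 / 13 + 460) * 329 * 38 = 449771952 / 13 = 34597842.46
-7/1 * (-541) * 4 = 15148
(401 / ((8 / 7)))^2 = 7879249 / 64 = 123113.27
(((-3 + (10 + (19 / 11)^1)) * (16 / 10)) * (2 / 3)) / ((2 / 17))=4352 / 55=79.13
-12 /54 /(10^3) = -1 /4500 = -0.00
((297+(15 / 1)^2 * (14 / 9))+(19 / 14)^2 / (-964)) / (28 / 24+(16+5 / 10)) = 366739221 / 10014032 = 36.62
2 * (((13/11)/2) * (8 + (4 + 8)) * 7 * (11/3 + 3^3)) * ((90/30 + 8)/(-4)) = -41860/3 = -13953.33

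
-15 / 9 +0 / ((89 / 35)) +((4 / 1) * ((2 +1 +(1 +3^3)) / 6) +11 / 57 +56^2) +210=191816 / 57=3365.19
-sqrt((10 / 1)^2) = -10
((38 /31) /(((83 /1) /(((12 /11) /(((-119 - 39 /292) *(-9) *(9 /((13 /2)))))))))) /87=288496 /2312770106889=0.00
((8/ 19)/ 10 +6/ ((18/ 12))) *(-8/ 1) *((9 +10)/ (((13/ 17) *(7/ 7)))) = -52224/ 65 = -803.45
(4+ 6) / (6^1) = 5 / 3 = 1.67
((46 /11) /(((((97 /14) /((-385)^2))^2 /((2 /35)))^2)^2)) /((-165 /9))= -836310355797839469507985372476651600000000000 /7837433594376961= -106707169601776025988709700000.00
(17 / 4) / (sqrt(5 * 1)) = 17 * sqrt(5) / 20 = 1.90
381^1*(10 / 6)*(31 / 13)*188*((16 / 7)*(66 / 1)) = 3908023680 / 91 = 42945315.16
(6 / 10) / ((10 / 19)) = 57 / 50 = 1.14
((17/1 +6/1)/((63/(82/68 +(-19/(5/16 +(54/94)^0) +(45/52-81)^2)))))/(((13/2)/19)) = 2703324901601/395301816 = 6838.64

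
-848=-848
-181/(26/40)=-3620/13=-278.46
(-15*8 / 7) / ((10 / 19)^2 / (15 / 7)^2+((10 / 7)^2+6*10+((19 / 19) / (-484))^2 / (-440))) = -281301726182400 / 1019034251849759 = -0.28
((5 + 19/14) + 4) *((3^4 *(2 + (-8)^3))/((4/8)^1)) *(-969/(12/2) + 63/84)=1925768925/14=137554923.21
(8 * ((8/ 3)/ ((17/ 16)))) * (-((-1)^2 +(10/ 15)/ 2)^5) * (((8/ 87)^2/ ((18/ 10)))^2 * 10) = -1073741824000/ 57509352653913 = -0.02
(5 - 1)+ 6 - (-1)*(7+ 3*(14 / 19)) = 365 / 19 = 19.21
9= 9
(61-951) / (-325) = 178 / 65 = 2.74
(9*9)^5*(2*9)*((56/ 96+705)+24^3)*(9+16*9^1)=279043677054486945/ 2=139521838527243472.50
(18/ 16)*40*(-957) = -43065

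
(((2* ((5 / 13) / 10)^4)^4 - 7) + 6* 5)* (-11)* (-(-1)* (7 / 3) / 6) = -1608980909893511165830511 / 16353278587285827772416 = -98.39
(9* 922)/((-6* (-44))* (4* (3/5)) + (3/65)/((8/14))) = 719160/54919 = 13.09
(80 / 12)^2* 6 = 266.67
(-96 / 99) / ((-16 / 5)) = 10 / 33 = 0.30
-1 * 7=-7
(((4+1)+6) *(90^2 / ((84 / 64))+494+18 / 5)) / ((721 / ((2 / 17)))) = 5135152 / 428995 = 11.97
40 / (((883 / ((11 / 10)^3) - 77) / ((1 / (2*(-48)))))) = -6655 / 9366156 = -0.00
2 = 2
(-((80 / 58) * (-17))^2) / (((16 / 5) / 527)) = -76151500 / 841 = -90548.75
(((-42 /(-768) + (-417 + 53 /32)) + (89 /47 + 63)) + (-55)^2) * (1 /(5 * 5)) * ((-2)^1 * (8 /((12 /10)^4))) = -402260525 /487296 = -825.50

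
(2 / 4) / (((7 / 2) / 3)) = 3 / 7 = 0.43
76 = 76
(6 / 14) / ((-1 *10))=-0.04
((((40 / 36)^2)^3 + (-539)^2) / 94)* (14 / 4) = 1080770395327 / 99910908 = 10817.34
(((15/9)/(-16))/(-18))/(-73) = -5/63072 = -0.00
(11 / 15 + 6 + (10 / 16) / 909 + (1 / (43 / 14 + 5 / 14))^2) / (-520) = -220393 / 16806400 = -0.01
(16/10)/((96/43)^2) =1849/5760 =0.32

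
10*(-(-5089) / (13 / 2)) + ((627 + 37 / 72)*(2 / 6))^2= 31285843573 / 606528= 51581.86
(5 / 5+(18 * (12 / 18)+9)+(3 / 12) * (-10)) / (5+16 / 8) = 39 / 14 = 2.79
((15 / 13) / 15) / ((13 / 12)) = 12 / 169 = 0.07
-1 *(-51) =51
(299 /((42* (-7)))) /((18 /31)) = -9269 /5292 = -1.75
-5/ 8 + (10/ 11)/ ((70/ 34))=-113/ 616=-0.18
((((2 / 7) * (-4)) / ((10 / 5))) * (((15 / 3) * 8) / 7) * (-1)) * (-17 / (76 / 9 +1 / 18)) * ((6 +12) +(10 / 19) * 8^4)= -13216640 / 931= -14196.18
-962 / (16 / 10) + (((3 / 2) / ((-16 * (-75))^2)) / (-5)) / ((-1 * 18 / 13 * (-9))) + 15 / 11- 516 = -9544845600143 / 8553600000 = -1115.89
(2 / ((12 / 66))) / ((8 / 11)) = 121 / 8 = 15.12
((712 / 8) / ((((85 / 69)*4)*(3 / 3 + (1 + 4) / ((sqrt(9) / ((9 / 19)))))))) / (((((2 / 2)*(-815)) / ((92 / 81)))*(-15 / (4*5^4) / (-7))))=-62617730 / 3815667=-16.41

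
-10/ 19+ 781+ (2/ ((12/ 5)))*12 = 790.47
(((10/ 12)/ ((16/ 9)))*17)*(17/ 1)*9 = 39015/ 32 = 1219.22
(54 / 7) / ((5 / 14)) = 108 / 5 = 21.60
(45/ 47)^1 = 0.96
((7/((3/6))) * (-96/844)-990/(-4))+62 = 307.91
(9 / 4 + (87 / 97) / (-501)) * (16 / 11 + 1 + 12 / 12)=2767825 / 356378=7.77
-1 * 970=-970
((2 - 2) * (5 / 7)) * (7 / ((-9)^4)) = 0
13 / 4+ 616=2477 / 4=619.25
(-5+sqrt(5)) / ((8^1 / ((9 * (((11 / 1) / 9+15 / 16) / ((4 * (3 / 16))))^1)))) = -1555 / 96+311 * sqrt(5) / 96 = -8.95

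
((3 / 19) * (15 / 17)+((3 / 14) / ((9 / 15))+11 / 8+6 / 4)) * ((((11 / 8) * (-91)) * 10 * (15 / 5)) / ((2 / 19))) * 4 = -130808535 / 272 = -480913.73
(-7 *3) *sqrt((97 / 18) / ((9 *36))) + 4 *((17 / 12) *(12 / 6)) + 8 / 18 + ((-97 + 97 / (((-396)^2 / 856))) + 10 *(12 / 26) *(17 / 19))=-390062269 / 4841694-7 *sqrt(194) / 36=-83.27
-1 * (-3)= 3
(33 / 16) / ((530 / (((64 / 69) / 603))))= 22 / 3675285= 0.00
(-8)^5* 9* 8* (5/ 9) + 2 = -1310718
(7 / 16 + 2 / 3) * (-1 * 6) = -53 / 8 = -6.62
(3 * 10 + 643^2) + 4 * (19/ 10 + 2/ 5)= 2067441/ 5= 413488.20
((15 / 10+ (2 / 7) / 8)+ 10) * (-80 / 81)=-6460 / 567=-11.39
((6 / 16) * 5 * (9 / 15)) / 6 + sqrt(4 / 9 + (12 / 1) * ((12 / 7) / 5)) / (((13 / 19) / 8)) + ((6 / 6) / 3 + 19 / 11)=27.21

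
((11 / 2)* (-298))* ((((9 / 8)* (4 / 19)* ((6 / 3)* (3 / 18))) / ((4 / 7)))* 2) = -34419 / 76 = -452.88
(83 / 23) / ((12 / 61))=5063 / 276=18.34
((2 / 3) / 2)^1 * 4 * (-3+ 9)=8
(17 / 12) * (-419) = -7123 / 12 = -593.58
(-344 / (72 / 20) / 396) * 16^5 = -225443840 / 891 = -253023.39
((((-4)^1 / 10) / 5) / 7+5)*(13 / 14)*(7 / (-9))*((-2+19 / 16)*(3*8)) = 49179 / 700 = 70.26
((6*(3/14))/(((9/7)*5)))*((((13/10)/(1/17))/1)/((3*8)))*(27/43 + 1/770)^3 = 1998240308247677/43557083077200000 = 0.05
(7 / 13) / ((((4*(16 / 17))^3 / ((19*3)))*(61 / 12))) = 5880861 / 51970048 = 0.11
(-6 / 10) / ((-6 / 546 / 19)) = 1037.40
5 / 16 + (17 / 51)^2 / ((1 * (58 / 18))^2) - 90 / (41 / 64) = -77328251 / 551696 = -140.16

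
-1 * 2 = -2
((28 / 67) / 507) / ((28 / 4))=4 / 33969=0.00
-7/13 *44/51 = -308/663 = -0.46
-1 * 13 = -13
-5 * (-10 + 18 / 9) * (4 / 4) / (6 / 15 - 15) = -200 / 73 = -2.74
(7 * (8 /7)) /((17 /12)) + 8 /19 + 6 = 3898 /323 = 12.07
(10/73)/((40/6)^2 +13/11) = 990/329741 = 0.00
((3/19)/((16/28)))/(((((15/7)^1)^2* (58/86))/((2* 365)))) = 1076677/16530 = 65.13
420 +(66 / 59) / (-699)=5773718 / 13747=420.00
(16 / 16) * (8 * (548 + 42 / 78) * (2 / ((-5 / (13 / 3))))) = -38032 / 5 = -7606.40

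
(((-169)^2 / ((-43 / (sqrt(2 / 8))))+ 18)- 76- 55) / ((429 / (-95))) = 98.57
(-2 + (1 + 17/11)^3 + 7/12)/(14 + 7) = 240797/335412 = 0.72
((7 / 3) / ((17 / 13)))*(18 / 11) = 546 / 187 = 2.92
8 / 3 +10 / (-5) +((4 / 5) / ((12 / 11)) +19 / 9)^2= 17734 / 2025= 8.76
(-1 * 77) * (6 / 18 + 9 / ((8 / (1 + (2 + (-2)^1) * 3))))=-2695 / 24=-112.29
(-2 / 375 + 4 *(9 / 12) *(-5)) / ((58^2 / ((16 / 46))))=-0.00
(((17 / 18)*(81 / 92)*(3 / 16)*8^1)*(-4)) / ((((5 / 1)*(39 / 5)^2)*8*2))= -0.00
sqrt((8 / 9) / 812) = sqrt(406) / 609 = 0.03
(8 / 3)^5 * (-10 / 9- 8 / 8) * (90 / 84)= -1556480 / 5103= -305.01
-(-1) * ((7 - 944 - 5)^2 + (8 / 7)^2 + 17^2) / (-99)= -43495061 / 4851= -8966.21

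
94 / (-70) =-47 / 35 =-1.34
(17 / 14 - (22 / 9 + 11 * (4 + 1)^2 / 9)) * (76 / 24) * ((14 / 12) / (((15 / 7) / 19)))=-224903 / 216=-1041.22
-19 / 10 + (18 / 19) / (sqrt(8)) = -19 / 10 + 9 * sqrt(2) / 38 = -1.57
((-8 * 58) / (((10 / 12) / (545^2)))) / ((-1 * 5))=33076704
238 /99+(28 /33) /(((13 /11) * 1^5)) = 4018 /1287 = 3.12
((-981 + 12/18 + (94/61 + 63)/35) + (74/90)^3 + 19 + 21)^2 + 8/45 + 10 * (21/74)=49280838391751267678182/56018639457703125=879722.16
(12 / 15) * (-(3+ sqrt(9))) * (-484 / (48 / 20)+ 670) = -2248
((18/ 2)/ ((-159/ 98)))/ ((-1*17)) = 294/ 901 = 0.33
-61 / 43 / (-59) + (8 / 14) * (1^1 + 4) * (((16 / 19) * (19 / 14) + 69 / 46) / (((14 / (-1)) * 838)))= 17064129 / 729220058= 0.02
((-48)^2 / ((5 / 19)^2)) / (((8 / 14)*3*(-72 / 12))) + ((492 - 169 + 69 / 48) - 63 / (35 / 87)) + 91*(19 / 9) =-10348601 / 3600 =-2874.61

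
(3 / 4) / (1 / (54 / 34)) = 81 / 68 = 1.19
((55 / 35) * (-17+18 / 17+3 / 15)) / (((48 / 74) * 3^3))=-90761 / 64260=-1.41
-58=-58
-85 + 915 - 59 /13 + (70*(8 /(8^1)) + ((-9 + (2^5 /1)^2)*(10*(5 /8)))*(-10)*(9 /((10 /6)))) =-8883343 /26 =-341667.04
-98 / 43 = -2.28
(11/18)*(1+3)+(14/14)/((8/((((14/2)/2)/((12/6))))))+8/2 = 1919/288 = 6.66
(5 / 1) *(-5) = -25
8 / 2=4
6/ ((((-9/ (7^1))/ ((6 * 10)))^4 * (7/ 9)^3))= 60480000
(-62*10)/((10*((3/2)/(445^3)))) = -10927019500/3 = -3642339833.33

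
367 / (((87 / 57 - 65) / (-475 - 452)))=718219 / 134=5359.84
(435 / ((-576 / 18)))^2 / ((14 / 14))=189225 / 1024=184.79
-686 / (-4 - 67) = 686 / 71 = 9.66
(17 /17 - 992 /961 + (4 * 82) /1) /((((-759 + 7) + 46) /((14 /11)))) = -71169 /120373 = -0.59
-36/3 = -12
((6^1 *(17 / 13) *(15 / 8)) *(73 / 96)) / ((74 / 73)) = 1358895 / 123136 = 11.04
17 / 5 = 3.40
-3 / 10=-0.30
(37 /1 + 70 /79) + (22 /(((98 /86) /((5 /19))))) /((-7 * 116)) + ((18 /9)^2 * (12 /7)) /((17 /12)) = 21686254463 /507635198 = 42.72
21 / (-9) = -7 / 3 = -2.33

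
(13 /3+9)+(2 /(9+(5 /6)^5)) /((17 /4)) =49900744 /3728559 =13.38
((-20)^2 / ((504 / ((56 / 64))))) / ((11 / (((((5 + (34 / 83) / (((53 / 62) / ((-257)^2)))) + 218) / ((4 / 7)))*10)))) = 13631748375 / 387112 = 35213.96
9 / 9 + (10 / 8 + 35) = 37.25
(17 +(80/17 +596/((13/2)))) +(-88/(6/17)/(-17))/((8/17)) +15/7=1361741/9282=146.71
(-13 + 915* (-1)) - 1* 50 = -978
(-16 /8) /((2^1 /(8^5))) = -32768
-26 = -26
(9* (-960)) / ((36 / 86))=-20640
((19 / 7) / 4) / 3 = 19 / 84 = 0.23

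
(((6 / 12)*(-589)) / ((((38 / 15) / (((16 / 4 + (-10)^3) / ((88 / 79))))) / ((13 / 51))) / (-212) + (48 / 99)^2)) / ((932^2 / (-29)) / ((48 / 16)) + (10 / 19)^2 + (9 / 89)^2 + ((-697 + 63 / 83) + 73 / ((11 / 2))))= 106158099748610261002365 / 904093960862104474254118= 0.12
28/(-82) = -14/41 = -0.34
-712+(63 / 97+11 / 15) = -1033948 / 1455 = -710.62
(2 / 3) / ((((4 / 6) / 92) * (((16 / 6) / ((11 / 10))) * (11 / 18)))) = 621 / 10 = 62.10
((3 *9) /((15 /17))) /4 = 153 /20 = 7.65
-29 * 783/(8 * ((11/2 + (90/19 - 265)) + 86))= 431433/25652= 16.82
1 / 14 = 0.07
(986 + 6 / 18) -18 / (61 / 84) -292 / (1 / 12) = -465269 / 183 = -2542.45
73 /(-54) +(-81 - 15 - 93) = -190.35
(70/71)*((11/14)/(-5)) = -11/71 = -0.15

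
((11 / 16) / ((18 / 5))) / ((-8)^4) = 55 / 1179648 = 0.00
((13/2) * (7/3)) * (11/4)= 1001/24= 41.71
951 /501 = 317 /167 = 1.90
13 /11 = 1.18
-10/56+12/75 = -13/700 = -0.02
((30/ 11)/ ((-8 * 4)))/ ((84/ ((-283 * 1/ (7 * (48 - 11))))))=1415/ 1276352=0.00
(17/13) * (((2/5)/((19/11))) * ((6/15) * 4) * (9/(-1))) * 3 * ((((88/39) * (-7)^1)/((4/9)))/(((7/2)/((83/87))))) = 295023168/2327975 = 126.73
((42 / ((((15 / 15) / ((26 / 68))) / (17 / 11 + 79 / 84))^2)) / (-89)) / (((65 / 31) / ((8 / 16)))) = -0.10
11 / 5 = 2.20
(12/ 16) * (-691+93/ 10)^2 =139414467/ 400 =348536.17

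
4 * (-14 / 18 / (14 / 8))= -16 / 9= -1.78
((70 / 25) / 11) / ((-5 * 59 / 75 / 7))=-294 / 649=-0.45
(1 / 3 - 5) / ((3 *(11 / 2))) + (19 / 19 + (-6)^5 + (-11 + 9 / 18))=-1541585 / 198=-7785.78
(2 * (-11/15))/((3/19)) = -418/45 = -9.29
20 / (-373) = -0.05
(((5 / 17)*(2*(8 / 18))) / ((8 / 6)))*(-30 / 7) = -100 / 119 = -0.84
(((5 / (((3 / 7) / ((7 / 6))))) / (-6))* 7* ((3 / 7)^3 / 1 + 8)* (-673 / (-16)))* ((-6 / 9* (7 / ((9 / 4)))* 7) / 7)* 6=65270905 / 972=67151.14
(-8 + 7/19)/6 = -145/114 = -1.27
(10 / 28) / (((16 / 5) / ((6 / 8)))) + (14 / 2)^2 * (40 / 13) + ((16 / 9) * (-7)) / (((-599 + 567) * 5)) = 79111843 / 524160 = 150.93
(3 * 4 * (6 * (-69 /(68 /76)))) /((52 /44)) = -4698.24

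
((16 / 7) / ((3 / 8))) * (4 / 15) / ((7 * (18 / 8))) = 2048 / 19845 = 0.10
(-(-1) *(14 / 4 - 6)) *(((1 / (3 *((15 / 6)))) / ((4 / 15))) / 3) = -5 / 12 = -0.42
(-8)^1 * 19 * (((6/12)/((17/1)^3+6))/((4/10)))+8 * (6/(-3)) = -78894/4919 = -16.04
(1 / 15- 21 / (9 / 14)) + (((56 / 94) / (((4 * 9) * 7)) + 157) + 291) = 415.40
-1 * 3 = -3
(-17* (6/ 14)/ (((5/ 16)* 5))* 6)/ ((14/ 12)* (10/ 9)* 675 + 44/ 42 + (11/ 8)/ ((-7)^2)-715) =-822528/ 4735625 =-0.17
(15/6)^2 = 25/4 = 6.25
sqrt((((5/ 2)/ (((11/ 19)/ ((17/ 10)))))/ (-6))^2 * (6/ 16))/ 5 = 323 * sqrt(6)/ 5280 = 0.15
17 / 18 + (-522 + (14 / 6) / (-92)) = -431455 / 828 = -521.08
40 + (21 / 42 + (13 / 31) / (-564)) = 40.50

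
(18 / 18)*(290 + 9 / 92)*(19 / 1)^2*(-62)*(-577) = 172336397623 / 46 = 3746443426.59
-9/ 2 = -4.50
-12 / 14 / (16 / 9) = -27 / 56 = -0.48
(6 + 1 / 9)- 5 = 10 / 9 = 1.11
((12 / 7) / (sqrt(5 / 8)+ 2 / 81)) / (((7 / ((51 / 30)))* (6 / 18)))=-396576 / 8029385+ 4015332* sqrt(10) / 8029385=1.53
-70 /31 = -2.26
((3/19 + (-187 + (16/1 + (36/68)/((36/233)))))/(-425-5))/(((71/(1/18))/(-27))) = -648903/78889520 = -0.01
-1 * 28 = -28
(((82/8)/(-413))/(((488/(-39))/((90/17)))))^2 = 0.00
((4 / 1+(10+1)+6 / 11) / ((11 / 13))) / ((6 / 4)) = 1482 / 121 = 12.25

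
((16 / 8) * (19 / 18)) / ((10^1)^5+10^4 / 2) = 0.00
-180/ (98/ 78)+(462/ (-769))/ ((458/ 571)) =-144.01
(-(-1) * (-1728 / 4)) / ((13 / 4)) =-1728 / 13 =-132.92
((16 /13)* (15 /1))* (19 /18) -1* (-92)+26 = 5362 /39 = 137.49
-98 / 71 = -1.38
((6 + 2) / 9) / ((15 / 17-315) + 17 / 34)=-272 / 95967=-0.00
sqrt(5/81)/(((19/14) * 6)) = 7 * sqrt(5)/513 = 0.03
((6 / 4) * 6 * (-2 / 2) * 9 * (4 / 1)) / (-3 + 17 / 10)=3240 / 13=249.23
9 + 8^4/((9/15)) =20507/3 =6835.67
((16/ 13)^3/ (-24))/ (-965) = 512/ 6360315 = 0.00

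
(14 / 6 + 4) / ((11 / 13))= 247 / 33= 7.48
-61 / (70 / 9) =-549 / 70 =-7.84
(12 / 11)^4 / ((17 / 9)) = 186624 / 248897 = 0.75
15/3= 5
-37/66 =-0.56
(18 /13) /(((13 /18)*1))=1.92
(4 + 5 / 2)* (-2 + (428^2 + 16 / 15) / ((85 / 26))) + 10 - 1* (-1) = 464371594 / 1275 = 364213.01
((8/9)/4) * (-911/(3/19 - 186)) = 1.09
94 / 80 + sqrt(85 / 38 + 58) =47 / 40 + sqrt(86982) / 38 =8.94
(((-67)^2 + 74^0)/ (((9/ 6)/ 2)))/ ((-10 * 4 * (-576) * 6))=449/ 10368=0.04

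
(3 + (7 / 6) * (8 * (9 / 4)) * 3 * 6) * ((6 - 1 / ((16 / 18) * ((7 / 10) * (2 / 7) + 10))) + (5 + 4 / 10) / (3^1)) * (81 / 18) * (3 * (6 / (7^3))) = 23053167 / 33320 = 691.87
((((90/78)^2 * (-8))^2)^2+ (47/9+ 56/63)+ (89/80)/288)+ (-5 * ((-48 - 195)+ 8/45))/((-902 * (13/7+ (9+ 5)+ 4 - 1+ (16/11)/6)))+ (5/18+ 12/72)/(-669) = 7320856571206620531584723/568610375610904174080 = 12875.00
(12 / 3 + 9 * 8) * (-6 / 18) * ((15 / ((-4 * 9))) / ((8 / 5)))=475 / 72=6.60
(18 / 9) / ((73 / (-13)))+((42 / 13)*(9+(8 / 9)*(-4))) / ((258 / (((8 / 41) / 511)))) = -5362654 / 15057783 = -0.36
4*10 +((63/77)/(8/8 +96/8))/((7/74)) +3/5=41.27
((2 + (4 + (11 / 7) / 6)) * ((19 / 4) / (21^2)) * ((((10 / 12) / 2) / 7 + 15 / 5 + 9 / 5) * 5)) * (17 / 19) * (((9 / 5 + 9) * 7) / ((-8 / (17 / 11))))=-155130287 / 7244160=-21.41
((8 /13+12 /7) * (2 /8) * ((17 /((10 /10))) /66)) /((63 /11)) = 901 /34398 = 0.03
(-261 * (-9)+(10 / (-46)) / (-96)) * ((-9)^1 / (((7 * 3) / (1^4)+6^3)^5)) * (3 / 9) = -5186597 / 550325382848352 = -0.00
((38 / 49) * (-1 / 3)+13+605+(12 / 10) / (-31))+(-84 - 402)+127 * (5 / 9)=13825369 / 68355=202.26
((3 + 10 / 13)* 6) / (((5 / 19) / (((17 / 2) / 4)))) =47481 / 260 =182.62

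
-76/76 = -1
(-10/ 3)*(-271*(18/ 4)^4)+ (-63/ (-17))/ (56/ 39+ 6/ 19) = 32695213437/ 88264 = 370425.24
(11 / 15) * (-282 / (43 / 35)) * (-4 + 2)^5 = 231616 / 43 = 5386.42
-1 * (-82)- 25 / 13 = 1041 / 13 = 80.08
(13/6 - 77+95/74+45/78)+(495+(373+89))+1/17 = 43375037/49062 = 884.09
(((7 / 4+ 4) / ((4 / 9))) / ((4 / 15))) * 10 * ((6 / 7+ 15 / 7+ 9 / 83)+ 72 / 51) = 49509225 / 22576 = 2193.00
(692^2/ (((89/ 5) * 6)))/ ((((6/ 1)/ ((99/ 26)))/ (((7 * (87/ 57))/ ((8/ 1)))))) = 334157285/ 87932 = 3800.18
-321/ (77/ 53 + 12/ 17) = -289221/ 1945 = -148.70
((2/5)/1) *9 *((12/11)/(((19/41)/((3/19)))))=26568/19855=1.34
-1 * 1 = -1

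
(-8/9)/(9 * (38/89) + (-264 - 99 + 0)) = 712/287685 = 0.00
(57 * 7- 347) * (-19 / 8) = -123.50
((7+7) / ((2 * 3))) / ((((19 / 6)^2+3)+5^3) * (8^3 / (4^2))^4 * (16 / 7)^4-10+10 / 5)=50421 / 85366769802424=0.00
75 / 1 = 75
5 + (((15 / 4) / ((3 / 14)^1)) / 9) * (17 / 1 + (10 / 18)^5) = 20278970 / 531441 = 38.16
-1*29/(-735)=29/735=0.04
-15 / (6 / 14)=-35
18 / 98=9 / 49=0.18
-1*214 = -214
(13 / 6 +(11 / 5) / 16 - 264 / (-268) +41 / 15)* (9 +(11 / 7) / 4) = 8489903 / 150080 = 56.57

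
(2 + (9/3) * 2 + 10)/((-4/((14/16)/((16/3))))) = -189/256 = -0.74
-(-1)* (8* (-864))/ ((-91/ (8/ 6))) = 9216/ 91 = 101.27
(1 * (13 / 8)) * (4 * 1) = 13 / 2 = 6.50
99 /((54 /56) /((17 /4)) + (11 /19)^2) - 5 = 4132211 /24146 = 171.13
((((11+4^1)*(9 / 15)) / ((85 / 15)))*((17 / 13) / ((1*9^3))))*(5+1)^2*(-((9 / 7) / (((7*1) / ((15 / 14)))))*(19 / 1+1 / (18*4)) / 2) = -6845 / 35672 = -0.19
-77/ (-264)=7/ 24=0.29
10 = 10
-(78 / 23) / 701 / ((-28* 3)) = 13 / 225722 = 0.00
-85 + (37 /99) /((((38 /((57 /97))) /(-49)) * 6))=-3266833 /38412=-85.05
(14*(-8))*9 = -1008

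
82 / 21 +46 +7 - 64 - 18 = -527 / 21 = -25.10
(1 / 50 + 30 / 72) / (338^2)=131 / 34273200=0.00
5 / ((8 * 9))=5 / 72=0.07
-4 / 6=-2 / 3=-0.67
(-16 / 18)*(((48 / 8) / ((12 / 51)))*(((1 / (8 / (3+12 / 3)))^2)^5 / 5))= -4802079233 / 4026531840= -1.19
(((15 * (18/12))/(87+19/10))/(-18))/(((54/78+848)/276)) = -44850/9808337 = -0.00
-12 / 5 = -2.40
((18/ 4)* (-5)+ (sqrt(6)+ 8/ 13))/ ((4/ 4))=-569/ 26+ sqrt(6)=-19.44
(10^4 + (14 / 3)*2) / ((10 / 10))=30028 / 3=10009.33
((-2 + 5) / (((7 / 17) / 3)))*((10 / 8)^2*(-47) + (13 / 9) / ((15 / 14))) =-2647121 / 1680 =-1575.67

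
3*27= 81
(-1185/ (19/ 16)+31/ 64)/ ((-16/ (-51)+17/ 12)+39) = -61855401/ 2525936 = -24.49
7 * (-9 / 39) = -21 / 13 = -1.62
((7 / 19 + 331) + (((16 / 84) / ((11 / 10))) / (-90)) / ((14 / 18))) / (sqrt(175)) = 10180556*sqrt(7) / 1075305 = 25.05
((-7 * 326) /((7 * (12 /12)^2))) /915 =-326 /915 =-0.36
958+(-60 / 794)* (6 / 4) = 380281 / 397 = 957.89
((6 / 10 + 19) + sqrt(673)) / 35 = 14 / 25 + sqrt(673) / 35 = 1.30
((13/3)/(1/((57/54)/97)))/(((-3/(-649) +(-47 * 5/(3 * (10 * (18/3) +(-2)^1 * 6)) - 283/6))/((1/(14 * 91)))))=-49324/65022337569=-0.00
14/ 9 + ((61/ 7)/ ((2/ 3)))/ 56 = 12623/ 7056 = 1.79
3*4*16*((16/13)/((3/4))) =4096/13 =315.08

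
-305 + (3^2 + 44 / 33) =-884 / 3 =-294.67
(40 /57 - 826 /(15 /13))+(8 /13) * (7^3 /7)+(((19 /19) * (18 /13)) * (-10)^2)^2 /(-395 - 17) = -3629186474 /4960995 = -731.54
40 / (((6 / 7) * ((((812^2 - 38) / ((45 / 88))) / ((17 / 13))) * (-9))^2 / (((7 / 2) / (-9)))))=-1770125 / 7679976188303143296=-0.00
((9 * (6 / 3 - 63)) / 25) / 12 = -183 / 100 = -1.83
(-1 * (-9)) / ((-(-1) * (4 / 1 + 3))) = 9 / 7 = 1.29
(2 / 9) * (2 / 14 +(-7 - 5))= -166 / 63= -2.63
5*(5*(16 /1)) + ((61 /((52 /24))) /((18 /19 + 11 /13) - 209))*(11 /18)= 61403251 /153540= 399.92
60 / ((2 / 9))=270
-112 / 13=-8.62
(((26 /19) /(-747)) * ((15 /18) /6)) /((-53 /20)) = 650 /6770061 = 0.00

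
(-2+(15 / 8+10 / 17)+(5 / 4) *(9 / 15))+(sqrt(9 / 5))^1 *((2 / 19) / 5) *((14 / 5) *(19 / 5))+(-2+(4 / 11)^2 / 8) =-12675 / 16456+84 *sqrt(5) / 625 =-0.47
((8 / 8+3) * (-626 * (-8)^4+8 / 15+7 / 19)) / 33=-265733492 / 855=-310799.41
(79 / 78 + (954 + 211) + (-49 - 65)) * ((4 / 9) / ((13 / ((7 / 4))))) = 574399 / 9126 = 62.94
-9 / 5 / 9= -1 / 5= -0.20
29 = 29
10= 10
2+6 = 8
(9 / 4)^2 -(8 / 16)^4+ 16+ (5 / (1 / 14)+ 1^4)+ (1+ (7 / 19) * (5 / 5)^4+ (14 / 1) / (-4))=3415 / 38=89.87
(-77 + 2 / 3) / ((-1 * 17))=229 / 51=4.49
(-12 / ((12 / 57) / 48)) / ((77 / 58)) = -158688 / 77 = -2060.88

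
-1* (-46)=46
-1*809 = -809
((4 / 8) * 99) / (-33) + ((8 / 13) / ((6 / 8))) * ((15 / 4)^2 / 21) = -173 / 182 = -0.95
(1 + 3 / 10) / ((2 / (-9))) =-117 / 20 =-5.85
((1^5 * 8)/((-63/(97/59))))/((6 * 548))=-97/1527687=-0.00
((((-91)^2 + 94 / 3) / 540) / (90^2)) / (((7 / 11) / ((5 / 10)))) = 0.00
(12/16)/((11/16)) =12/11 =1.09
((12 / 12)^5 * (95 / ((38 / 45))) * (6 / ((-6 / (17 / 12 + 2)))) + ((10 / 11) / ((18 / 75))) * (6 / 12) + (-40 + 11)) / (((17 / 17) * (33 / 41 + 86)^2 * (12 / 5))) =-913043555 / 40127411808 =-0.02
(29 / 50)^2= 841 / 2500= 0.34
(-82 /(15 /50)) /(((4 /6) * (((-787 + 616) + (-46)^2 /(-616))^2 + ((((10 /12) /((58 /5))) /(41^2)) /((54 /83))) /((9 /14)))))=-172778039737380 /12822487064438437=-0.01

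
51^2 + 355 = 2956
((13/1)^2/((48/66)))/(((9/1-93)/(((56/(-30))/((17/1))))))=0.30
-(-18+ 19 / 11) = 179 / 11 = 16.27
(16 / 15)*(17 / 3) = 6.04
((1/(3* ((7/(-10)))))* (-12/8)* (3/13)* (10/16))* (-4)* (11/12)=-275/728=-0.38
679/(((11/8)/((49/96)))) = 33271/132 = 252.05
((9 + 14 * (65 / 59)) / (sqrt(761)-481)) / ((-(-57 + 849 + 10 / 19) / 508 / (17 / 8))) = 59111261 * sqrt(761) / 409740226400 + 28432516541 / 409740226400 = 0.07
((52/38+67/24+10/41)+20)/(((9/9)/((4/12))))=456257/56088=8.13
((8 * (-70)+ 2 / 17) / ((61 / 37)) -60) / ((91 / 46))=-2723108 / 13481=-202.00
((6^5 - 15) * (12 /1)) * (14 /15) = 434616 /5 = 86923.20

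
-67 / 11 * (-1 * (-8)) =-536 / 11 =-48.73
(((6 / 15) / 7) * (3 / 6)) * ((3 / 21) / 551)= 1 / 134995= 0.00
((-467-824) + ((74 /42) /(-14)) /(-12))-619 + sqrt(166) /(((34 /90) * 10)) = -1906.58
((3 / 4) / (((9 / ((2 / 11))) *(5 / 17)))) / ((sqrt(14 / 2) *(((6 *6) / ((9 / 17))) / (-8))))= -sqrt(7) / 1155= -0.00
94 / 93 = 1.01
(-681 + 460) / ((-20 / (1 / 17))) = 13 / 20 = 0.65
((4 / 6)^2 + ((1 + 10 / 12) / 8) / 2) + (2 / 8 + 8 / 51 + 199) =979033 / 4896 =199.97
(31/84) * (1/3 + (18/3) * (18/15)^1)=3503/1260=2.78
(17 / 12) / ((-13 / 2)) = -17 / 78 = -0.22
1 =1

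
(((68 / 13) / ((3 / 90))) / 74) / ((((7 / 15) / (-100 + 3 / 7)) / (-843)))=8989836300 / 23569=381426.29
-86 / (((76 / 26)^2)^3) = -207552787 / 1505468192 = -0.14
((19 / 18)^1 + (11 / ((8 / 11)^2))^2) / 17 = 15982961 / 626688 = 25.50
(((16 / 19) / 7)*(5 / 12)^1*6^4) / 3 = 2880 / 133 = 21.65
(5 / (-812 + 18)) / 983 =-5 / 780502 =-0.00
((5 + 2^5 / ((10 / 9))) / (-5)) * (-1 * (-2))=-338 / 25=-13.52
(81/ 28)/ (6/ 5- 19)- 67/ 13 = -172229/ 32396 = -5.32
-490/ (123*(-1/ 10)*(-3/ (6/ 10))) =-980/ 123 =-7.97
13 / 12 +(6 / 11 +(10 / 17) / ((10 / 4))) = 4183 / 2244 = 1.86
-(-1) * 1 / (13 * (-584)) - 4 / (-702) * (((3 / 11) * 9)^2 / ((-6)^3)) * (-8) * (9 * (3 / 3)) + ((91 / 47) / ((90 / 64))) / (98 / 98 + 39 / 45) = 0.75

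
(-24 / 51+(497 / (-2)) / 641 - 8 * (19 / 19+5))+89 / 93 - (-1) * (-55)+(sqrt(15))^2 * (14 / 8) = -310720045 / 4053684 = -76.65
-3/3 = -1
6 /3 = 2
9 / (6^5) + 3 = 2593 / 864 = 3.00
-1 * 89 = -89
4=4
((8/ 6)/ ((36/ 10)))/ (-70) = -1/ 189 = -0.01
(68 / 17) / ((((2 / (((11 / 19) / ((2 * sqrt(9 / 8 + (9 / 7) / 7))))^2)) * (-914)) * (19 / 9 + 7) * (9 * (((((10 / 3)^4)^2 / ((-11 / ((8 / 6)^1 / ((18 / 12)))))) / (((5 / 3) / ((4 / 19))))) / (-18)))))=-427901859 / 2164498240000000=-0.00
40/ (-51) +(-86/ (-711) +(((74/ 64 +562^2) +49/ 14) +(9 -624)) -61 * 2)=315110.99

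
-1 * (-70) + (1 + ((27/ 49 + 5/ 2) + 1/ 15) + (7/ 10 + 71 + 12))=115996/ 735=157.82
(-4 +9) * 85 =425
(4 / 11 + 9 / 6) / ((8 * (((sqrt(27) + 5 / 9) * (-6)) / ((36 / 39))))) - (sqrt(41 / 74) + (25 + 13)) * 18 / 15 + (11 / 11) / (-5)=-46.70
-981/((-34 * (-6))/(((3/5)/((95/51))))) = -2943/1900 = -1.55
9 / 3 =3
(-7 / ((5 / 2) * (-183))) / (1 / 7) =98 / 915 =0.11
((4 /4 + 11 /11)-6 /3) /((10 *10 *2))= 0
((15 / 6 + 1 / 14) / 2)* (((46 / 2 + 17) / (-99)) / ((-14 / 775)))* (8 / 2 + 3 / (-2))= 38750 / 539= 71.89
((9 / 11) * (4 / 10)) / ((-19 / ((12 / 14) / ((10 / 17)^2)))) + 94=93.96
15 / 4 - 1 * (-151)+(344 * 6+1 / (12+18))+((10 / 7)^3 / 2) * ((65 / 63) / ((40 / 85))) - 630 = 688021631 / 432180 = 1591.98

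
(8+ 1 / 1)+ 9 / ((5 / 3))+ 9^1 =117 / 5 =23.40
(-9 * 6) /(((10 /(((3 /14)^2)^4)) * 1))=-177147 /7378945280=-0.00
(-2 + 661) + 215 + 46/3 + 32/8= 2680/3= 893.33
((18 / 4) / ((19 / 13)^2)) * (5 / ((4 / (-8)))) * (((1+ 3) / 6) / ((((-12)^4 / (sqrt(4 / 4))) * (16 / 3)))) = -845 / 6653952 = -0.00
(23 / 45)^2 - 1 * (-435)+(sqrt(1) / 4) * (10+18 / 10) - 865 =-3456989 / 8100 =-426.79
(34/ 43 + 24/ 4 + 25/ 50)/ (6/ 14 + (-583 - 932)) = -77/ 15996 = -0.00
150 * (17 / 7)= 2550 / 7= 364.29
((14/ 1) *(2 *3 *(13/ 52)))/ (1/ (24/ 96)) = 21/ 4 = 5.25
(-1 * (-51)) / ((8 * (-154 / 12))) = -153 / 308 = -0.50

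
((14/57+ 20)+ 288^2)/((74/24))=18915848/703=26907.32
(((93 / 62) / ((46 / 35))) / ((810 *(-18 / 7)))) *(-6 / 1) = 49 / 14904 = 0.00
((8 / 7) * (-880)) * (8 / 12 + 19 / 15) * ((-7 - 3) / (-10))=-40832 / 21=-1944.38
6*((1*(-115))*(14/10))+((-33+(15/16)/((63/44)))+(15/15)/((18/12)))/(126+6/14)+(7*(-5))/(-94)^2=-3777987559/3909930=-966.25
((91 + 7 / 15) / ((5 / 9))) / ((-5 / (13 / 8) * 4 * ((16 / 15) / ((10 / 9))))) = -4459 / 320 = -13.93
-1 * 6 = -6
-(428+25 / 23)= -9869 / 23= -429.09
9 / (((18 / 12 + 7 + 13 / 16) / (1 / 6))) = 24 / 149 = 0.16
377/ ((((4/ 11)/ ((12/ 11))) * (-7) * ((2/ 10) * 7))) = -115.41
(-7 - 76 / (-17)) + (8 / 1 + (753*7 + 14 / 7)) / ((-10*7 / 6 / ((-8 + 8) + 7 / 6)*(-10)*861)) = -3612523 / 1463700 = -2.47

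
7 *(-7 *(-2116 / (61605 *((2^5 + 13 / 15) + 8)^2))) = 0.00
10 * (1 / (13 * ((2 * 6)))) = 0.06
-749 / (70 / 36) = -1926 / 5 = -385.20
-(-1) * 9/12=3/4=0.75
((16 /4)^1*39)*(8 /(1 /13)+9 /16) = 65247 /4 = 16311.75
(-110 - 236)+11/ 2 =-681/ 2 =-340.50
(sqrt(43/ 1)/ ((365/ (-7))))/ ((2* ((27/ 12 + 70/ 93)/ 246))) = -320292* sqrt(43)/ 407705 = -5.15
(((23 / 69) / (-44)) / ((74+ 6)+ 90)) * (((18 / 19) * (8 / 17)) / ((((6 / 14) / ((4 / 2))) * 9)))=-28 / 2718045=-0.00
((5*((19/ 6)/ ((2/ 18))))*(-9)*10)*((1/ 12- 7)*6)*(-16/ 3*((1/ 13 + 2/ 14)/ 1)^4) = -454176000000/ 68574961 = -6623.06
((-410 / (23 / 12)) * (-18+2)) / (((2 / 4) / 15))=2361600 / 23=102678.26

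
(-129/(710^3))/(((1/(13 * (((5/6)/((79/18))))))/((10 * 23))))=-115713/565499380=-0.00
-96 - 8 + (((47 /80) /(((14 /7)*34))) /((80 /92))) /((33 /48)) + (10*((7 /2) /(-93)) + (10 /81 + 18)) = -16197544409 /187822800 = -86.24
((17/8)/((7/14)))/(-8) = -17/32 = -0.53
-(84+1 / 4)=-84.25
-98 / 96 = -49 / 48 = -1.02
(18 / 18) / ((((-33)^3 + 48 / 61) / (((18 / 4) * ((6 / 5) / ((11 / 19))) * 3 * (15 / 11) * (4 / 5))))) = -0.00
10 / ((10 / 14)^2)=98 / 5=19.60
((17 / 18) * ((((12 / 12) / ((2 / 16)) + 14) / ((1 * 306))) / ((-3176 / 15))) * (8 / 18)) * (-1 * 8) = 110 / 96471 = 0.00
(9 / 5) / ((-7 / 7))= -9 / 5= -1.80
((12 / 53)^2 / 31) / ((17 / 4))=576 / 1480343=0.00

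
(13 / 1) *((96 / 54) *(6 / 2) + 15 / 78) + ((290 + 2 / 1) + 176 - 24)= 3095 / 6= 515.83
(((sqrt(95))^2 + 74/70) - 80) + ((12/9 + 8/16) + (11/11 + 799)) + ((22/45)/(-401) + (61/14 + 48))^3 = 2327127921013379290633/16123330866447000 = 144332.95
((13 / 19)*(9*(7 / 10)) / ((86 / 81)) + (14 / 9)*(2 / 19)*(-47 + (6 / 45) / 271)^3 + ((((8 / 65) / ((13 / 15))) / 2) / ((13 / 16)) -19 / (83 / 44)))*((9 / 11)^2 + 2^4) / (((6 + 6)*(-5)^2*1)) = -12357011490278210517822643919 / 13077387162275484841650000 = -944.91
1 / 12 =0.08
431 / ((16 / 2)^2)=431 / 64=6.73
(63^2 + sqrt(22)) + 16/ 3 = sqrt(22) + 11923/ 3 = 3979.02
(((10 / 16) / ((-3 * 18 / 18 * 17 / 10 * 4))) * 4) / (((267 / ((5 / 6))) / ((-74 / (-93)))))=-4625 / 15196572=-0.00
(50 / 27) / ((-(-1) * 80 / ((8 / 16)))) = 0.01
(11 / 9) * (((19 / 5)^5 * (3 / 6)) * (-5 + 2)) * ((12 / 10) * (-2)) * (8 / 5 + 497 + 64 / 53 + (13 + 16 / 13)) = 96466251801436 / 53828125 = 1792116.14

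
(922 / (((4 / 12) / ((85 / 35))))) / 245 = 47022 / 1715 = 27.42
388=388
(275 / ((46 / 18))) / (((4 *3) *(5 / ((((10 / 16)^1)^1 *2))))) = 825 / 368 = 2.24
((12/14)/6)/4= 1/28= 0.04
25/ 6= 4.17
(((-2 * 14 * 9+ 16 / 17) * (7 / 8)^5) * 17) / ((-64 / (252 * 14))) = 7908483429 / 65536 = 120673.88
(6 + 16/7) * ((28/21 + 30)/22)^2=128122/7623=16.81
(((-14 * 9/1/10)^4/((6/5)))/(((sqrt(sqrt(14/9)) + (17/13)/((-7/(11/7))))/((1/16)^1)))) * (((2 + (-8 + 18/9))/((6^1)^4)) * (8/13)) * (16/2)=-821051315476119 * 14^(3/4) * sqrt(3)/573518315101250-723092288825907 * sqrt(14)/573518315101250-212273560455957 * 14^(1/4) * sqrt(3)/573518315101250-186947358580521/573518315101250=-24.23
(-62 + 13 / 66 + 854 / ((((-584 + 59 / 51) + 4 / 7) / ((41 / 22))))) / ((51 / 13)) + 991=681886266487 / 699693786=974.55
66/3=22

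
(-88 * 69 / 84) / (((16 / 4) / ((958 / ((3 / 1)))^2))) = -116097146 / 63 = -1842811.84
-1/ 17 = -0.06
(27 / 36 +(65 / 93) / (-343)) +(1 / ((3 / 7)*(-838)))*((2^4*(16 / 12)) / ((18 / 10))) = 1032042941 / 1443493548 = 0.71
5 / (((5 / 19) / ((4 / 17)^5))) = 19456 / 1419857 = 0.01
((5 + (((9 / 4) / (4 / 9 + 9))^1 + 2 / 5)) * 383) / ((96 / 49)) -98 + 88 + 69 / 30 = 11908337 / 10880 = 1094.52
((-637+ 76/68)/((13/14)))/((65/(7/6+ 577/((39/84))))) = -1468406618/112047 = -13105.27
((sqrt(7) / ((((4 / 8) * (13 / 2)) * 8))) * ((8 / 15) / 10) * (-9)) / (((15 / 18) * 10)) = -18 * sqrt(7) / 8125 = -0.01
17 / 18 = 0.94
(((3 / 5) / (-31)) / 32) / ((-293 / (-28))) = -21 / 363320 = -0.00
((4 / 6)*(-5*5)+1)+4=-35 / 3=-11.67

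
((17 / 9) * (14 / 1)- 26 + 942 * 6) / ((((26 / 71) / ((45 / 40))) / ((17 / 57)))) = 7675313 / 1482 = 5179.02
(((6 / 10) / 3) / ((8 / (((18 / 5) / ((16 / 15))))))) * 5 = 0.42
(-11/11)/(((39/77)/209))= -16093/39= -412.64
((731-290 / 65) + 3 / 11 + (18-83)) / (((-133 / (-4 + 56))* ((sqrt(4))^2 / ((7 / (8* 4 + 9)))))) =-4981 / 451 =-11.04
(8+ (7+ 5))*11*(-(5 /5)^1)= -220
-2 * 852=-1704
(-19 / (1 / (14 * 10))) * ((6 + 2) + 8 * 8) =-191520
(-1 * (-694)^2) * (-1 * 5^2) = 12040900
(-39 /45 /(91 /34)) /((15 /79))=-2686 /1575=-1.71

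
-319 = -319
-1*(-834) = 834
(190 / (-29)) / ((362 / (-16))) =1520 / 5249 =0.29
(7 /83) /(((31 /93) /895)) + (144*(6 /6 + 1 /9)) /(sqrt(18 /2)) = 69665 /249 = 279.78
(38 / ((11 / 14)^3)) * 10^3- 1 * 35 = 104225415 / 1331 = 78306.10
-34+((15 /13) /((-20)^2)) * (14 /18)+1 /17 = -1800121 /53040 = -33.94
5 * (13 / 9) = 65 / 9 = 7.22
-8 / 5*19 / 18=-76 / 45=-1.69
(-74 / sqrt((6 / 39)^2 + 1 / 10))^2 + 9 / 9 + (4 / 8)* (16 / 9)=83293513 / 1881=44281.51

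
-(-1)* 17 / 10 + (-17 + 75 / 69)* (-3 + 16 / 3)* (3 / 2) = -12419 / 230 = -54.00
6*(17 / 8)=51 / 4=12.75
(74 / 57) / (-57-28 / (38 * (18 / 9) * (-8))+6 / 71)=-42032 / 1841205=-0.02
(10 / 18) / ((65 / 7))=7 / 117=0.06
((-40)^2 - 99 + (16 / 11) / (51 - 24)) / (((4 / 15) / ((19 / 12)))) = 8912.51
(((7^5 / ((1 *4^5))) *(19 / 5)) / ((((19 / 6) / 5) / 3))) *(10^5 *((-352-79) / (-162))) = 22636928125 / 288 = 78600444.88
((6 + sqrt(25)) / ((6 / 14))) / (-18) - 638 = -34529 / 54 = -639.43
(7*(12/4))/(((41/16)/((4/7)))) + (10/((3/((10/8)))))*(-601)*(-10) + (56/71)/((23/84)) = 5031363325/200859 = 25049.23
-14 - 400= -414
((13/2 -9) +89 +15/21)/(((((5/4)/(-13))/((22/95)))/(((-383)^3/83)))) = 39238104063444/275975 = 142179922.32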